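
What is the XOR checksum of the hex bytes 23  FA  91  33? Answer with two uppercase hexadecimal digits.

XOR the bytes together:
  start with 0x23
  0x23 ⊕ 0xFA = 0xD9
  0xD9 ⊕ 0x91 = 0x48
  0x48 ⊕ 0x33 = 0x7B

7B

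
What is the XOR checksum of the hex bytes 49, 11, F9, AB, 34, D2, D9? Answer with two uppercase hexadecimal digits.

35

XOR the bytes together:
  start with 0x49
  0x49 ⊕ 0x11 = 0x58
  0x58 ⊕ 0xF9 = 0xA1
  0xA1 ⊕ 0xAB = 0x0A
  0x0A ⊕ 0x34 = 0x3E
  0x3E ⊕ 0xD2 = 0xEC
  0xEC ⊕ 0xD9 = 0x35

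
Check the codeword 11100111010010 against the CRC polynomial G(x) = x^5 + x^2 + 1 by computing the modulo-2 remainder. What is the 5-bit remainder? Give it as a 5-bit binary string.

Modulo-2 division of 11100111010010 by 100101:
  pos 0: 111001 XOR 100101 = 011100
  pos 1: 111001 XOR 100101 = 011100
  pos 2: 111001 XOR 100101 = 011100
  pos 3: 111000 XOR 100101 = 011101
  pos 4: 111011 XOR 100101 = 011110
  pos 5: 111100 XOR 100101 = 011001
  pos 6: 110010 XOR 100101 = 010111
  pos 7: 101111 XOR 100101 = 001010
Remainder = 10100 (nonzero — an error is detected).

10100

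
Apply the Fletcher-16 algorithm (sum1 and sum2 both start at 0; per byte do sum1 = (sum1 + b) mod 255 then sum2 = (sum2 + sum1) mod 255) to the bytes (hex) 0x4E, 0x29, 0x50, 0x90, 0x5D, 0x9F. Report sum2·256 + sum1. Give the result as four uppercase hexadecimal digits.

F055

Running sums (mod 255):
  after byte 0 (0x4E): sum1=78, sum2=78
  after byte 1 (0x29): sum1=119, sum2=197
  after byte 2 (0x50): sum1=199, sum2=141
  after byte 3 (0x90): sum1=88, sum2=229
  after byte 4 (0x5D): sum1=181, sum2=155
  after byte 5 (0x9F): sum1=85, sum2=240
Checksum = sum2·256 + sum1 = 240·256 + 85 = 61525 = 0xF055.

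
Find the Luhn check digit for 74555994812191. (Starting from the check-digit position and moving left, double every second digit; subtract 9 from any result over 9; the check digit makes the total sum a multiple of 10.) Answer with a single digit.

3

Partial digits right→left: 1 9 1 2 1 8 4 9 9 5 5 5 4 7
Double every second digit counting from the check-digit position (so the 1st, 3rd, 5th, ... of the partial from the right).
  doubled (with −9 where >9): 2 2 2 8 9 1 8 → sum 32
  kept as-is: 9 2 8 9 5 5 7 → sum 45
Total = 32 + 45 = 77.
Check digit = (10 − (77 mod 10)) mod 10 = 3.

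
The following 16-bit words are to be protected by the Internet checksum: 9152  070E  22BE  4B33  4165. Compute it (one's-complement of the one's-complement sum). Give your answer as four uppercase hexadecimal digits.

B848

One's-complement addition (fold any carry out of bit 15 back into bit 0):
  0x9152 + 0x070E = 0x09860
  0x9860 + 0x22BE = 0x0BB1E
  0xBB1E + 0x4B33 = 0x10651 → wrap carry → 0x0652
  0x0652 + 0x4165 = 0x047B7
One's-complement sum = 0x47B7.
Checksum = ~0x47B7 & 0xFFFF = 0xB848.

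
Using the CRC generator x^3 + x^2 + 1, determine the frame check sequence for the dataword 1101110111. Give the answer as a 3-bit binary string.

Append 3 zeros: 1101110111000. Divide by 1101 (XOR where the leading bit is 1):
  pos 0: 1101 XOR 1101 = 0000
  pos 4: 1101 XOR 1101 = 0000
  pos 8: 1100 XOR 1101 = 0001
Remainder (last 3 bits) = 010. This is the CRC / FCS.

010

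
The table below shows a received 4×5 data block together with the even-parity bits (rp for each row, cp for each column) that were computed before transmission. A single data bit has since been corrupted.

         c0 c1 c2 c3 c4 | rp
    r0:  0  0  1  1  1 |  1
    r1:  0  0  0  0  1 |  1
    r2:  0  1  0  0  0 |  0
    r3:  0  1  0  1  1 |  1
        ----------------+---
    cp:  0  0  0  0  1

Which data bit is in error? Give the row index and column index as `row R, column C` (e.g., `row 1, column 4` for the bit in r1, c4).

Recompute each row's even parity and compare to rp:
  r0: data parity 1, sent rp 1 → ok
  r1: data parity 1, sent rp 1 → ok
  r2: data parity 1, sent rp 0 → mismatch
  r3: data parity 1, sent rp 1 → ok
Recompute each column's even parity and compare to cp:
  c0: data parity 0, sent cp 0 → ok
  c1: data parity 0, sent cp 0 → ok
  c2: data parity 1, sent cp 0 → mismatch
  c3: data parity 0, sent cp 0 → ok
  c4: data parity 1, sent cp 1 → ok
Exactly one row (r2) and one column (c2) fail → the flipped bit is at their intersection.

row 2, column 2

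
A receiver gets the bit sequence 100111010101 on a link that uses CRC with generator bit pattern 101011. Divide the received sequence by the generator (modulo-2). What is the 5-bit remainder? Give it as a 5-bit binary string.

Modulo-2 division of 100111010101 by 101011:
  pos 0: 100111 XOR 101011 = 001100
  pos 2: 110001 XOR 101011 = 011010
  pos 3: 110100 XOR 101011 = 011111
  pos 4: 111111 XOR 101011 = 010100
  pos 5: 101000 XOR 101011 = 000011
Remainder = 00111 (nonzero — an error is detected).

00111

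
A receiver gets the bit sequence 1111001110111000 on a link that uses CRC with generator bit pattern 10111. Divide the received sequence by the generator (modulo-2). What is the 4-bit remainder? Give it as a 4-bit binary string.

0000

Modulo-2 division of 1111001110111000 by 10111:
  pos 0: 11110 XOR 10111 = 01001
  pos 1: 10010 XOR 10111 = 00101
  pos 3: 10111 XOR 10111 = 00000
  pos 8: 10111 XOR 10111 = 00000
Remainder = 0000 (zero — the frame passes the CRC check).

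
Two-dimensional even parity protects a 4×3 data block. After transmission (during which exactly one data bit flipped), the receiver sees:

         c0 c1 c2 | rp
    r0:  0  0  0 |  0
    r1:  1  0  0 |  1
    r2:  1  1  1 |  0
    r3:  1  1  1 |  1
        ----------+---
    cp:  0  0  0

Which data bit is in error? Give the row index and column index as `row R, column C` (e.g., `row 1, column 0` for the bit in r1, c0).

row 2, column 0

Recompute each row's even parity and compare to rp:
  r0: data parity 0, sent rp 0 → ok
  r1: data parity 1, sent rp 1 → ok
  r2: data parity 1, sent rp 0 → mismatch
  r3: data parity 1, sent rp 1 → ok
Recompute each column's even parity and compare to cp:
  c0: data parity 1, sent cp 0 → mismatch
  c1: data parity 0, sent cp 0 → ok
  c2: data parity 0, sent cp 0 → ok
Exactly one row (r2) and one column (c0) fail → the flipped bit is at their intersection.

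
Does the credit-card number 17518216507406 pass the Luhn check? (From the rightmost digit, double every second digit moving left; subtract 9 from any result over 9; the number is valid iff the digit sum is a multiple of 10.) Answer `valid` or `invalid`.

From the right, keep odd positions and double even positions (subtract 9 from any doubled value over 9):
  doubled (positions 2,4,...): 0 5 1 2 7 1 2 → sum 18
  kept (positions 1,3,...): 6 4 0 6 2 1 7 → sum 26
Total = 44.
44 mod 10 = 4, so the number is invalid.

invalid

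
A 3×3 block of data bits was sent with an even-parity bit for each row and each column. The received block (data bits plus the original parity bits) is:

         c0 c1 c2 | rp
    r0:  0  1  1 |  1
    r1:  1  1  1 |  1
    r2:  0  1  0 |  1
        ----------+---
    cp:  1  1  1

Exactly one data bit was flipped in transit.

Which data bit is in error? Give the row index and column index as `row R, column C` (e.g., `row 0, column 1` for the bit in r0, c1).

row 0, column 2

Recompute each row's even parity and compare to rp:
  r0: data parity 0, sent rp 1 → mismatch
  r1: data parity 1, sent rp 1 → ok
  r2: data parity 1, sent rp 1 → ok
Recompute each column's even parity and compare to cp:
  c0: data parity 1, sent cp 1 → ok
  c1: data parity 1, sent cp 1 → ok
  c2: data parity 0, sent cp 1 → mismatch
Exactly one row (r0) and one column (c2) fail → the flipped bit is at their intersection.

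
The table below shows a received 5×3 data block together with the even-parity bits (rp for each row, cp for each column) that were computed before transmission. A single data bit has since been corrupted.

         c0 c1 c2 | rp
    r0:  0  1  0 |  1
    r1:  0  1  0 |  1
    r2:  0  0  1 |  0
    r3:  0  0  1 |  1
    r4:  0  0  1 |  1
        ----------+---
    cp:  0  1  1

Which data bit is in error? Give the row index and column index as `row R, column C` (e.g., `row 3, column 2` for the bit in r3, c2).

Recompute each row's even parity and compare to rp:
  r0: data parity 1, sent rp 1 → ok
  r1: data parity 1, sent rp 1 → ok
  r2: data parity 1, sent rp 0 → mismatch
  r3: data parity 1, sent rp 1 → ok
  r4: data parity 1, sent rp 1 → ok
Recompute each column's even parity and compare to cp:
  c0: data parity 0, sent cp 0 → ok
  c1: data parity 0, sent cp 1 → mismatch
  c2: data parity 1, sent cp 1 → ok
Exactly one row (r2) and one column (c1) fail → the flipped bit is at their intersection.

row 2, column 1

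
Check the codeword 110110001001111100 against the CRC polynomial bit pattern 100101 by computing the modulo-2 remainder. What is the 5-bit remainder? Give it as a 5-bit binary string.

00000

Modulo-2 division of 110110001001111100 by 100101:
  pos 0: 110110 XOR 100101 = 010011
  pos 1: 100110 XOR 100101 = 000011
  pos 5: 110100 XOR 100101 = 010001
  pos 6: 100011 XOR 100101 = 000110
  pos 9: 110111 XOR 100101 = 010010
  pos 10: 100101 XOR 100101 = 000000
Remainder = 00000 (zero — the frame passes the CRC check).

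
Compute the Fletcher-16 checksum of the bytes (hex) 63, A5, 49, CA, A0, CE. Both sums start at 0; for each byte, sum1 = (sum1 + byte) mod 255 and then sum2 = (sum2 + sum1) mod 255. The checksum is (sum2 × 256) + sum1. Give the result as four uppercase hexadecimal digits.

Running sums (mod 255):
  after byte 0 (63): sum1=99, sum2=99
  after byte 1 (A5): sum1=9, sum2=108
  after byte 2 (49): sum1=82, sum2=190
  after byte 3 (CA): sum1=29, sum2=219
  after byte 4 (A0): sum1=189, sum2=153
  after byte 5 (CE): sum1=140, sum2=38
Checksum = sum2·256 + sum1 = 38·256 + 140 = 9868 = 0x268C.

268C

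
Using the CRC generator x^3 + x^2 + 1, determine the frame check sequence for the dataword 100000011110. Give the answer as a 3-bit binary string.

Append 3 zeros: 100000011110000. Divide by 1101 (XOR where the leading bit is 1):
  pos 0: 1000 XOR 1101 = 0101
  pos 1: 1010 XOR 1101 = 0111
  pos 2: 1110 XOR 1101 = 0011
  pos 4: 1101 XOR 1101 = 0000
  pos 8: 1110 XOR 1101 = 0011
  pos 10: 1100 XOR 1101 = 0001
Remainder (last 3 bits) = 010. This is the CRC / FCS.

010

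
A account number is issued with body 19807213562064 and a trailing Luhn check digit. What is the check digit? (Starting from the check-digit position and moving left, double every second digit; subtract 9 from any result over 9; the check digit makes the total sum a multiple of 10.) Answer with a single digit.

Partial digits right→left: 4 6 0 2 6 5 3 1 2 7 0 8 9 1
Double every second digit counting from the check-digit position (so the 1st, 3rd, 5th, ... of the partial from the right).
  doubled (with −9 where >9): 8 0 3 6 4 0 9 → sum 30
  kept as-is: 6 2 5 1 7 8 1 → sum 30
Total = 30 + 30 = 60.
Check digit = (10 − (60 mod 10)) mod 10 = 0.

0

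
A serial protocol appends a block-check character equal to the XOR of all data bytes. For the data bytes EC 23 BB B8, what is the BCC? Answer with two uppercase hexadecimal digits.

CC

XOR the bytes together:
  start with 0xEC
  0xEC ⊕ 0x23 = 0xCF
  0xCF ⊕ 0xBB = 0x74
  0x74 ⊕ 0xB8 = 0xCC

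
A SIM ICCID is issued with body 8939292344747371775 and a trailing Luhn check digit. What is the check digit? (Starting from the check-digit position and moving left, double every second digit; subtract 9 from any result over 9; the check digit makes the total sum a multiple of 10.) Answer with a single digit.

Partial digits right→left: 5 7 7 1 7 3 7 4 7 4 4 3 2 9 2 9 3 9 8
Double every second digit counting from the check-digit position (so the 1st, 3rd, 5th, ... of the partial from the right).
  doubled (with −9 where >9): 1 5 5 5 5 8 4 4 6 7 → sum 50
  kept as-is: 7 1 3 4 4 3 9 9 9 → sum 49
Total = 50 + 49 = 99.
Check digit = (10 − (99 mod 10)) mod 10 = 1.

1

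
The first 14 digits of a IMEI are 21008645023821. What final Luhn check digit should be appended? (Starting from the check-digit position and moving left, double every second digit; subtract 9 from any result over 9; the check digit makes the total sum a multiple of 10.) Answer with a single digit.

2

Partial digits right→left: 1 2 8 3 2 0 5 4 6 8 0 0 1 2
Double every second digit counting from the check-digit position (so the 1st, 3rd, 5th, ... of the partial from the right).
  doubled (with −9 where >9): 2 7 4 1 3 0 2 → sum 19
  kept as-is: 2 3 0 4 8 0 2 → sum 19
Total = 19 + 19 = 38.
Check digit = (10 − (38 mod 10)) mod 10 = 2.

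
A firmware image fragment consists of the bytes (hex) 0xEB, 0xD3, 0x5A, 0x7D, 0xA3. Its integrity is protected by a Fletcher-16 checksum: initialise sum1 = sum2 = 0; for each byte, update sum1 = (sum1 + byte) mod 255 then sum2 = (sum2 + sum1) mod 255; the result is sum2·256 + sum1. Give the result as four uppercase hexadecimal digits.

983B

Running sums (mod 255):
  after byte 0 (0xEB): sum1=235, sum2=235
  after byte 1 (0xD3): sum1=191, sum2=171
  after byte 2 (0x5A): sum1=26, sum2=197
  after byte 3 (0x7D): sum1=151, sum2=93
  after byte 4 (0xA3): sum1=59, sum2=152
Checksum = sum2·256 + sum1 = 152·256 + 59 = 38971 = 0x983B.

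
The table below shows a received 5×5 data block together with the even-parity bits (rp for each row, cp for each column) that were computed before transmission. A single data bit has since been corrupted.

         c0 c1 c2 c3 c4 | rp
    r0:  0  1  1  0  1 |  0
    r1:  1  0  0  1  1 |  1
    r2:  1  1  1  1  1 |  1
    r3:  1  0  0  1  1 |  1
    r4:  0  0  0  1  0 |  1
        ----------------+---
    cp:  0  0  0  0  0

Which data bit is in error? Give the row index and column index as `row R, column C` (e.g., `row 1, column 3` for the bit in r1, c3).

Recompute each row's even parity and compare to rp:
  r0: data parity 1, sent rp 0 → mismatch
  r1: data parity 1, sent rp 1 → ok
  r2: data parity 1, sent rp 1 → ok
  r3: data parity 1, sent rp 1 → ok
  r4: data parity 1, sent rp 1 → ok
Recompute each column's even parity and compare to cp:
  c0: data parity 1, sent cp 0 → mismatch
  c1: data parity 0, sent cp 0 → ok
  c2: data parity 0, sent cp 0 → ok
  c3: data parity 0, sent cp 0 → ok
  c4: data parity 0, sent cp 0 → ok
Exactly one row (r0) and one column (c0) fail → the flipped bit is at their intersection.

row 0, column 0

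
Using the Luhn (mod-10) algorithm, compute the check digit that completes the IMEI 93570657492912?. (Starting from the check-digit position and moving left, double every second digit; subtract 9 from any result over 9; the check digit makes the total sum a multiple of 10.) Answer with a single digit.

Partial digits right→left: 2 1 9 2 9 4 7 5 6 0 7 5 3 9
Double every second digit counting from the check-digit position (so the 1st, 3rd, 5th, ... of the partial from the right).
  doubled (with −9 where >9): 4 9 9 5 3 5 6 → sum 41
  kept as-is: 1 2 4 5 0 5 9 → sum 26
Total = 41 + 26 = 67.
Check digit = (10 − (67 mod 10)) mod 10 = 3.

3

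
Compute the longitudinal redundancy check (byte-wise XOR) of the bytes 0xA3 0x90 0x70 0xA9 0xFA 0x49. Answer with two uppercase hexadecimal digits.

59

XOR the bytes together:
  start with 0xA3
  0xA3 ⊕ 0x90 = 0x33
  0x33 ⊕ 0x70 = 0x43
  0x43 ⊕ 0xA9 = 0xEA
  0xEA ⊕ 0xFA = 0x10
  0x10 ⊕ 0x49 = 0x59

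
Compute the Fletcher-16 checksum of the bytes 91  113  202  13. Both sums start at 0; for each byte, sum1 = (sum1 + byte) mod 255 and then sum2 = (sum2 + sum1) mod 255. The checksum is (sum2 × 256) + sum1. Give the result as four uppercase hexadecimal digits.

64A4

Running sums (mod 255):
  after byte 0 (91): sum1=91, sum2=91
  after byte 1 (113): sum1=204, sum2=40
  after byte 2 (202): sum1=151, sum2=191
  after byte 3 (13): sum1=164, sum2=100
Checksum = sum2·256 + sum1 = 100·256 + 164 = 25764 = 0x64A4.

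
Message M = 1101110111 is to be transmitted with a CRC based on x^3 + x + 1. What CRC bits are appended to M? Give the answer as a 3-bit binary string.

100

Append 3 zeros: 1101110111000. Divide by 1011 (XOR where the leading bit is 1):
  pos 0: 1101 XOR 1011 = 0110
  pos 1: 1101 XOR 1011 = 0110
  pos 2: 1101 XOR 1011 = 0110
  pos 3: 1100 XOR 1011 = 0111
  pos 4: 1111 XOR 1011 = 0100
  pos 5: 1001 XOR 1011 = 0010
  pos 7: 1010 XOR 1011 = 0001
Remainder (last 3 bits) = 100. This is the CRC / FCS.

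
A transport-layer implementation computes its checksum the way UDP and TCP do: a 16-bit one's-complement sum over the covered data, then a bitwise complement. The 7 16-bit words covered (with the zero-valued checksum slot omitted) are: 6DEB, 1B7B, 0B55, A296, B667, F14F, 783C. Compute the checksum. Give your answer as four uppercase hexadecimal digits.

A8B9

One's-complement addition (fold any carry out of bit 15 back into bit 0):
  0x6DEB + 0x1B7B = 0x08966
  0x8966 + 0x0B55 = 0x094BB
  0x94BB + 0xA296 = 0x13751 → wrap carry → 0x3752
  0x3752 + 0xB667 = 0x0EDB9
  0xEDB9 + 0xF14F = 0x1DF08 → wrap carry → 0xDF09
  0xDF09 + 0x783C = 0x15745 → wrap carry → 0x5746
One's-complement sum = 0x5746.
Checksum = ~0x5746 & 0xFFFF = 0xA8B9.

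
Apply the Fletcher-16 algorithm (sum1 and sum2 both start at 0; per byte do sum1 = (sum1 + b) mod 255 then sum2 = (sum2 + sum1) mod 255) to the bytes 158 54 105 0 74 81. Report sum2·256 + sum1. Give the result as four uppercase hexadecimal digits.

Running sums (mod 255):
  after byte 0 (158): sum1=158, sum2=158
  after byte 1 (54): sum1=212, sum2=115
  after byte 2 (105): sum1=62, sum2=177
  after byte 3 (0): sum1=62, sum2=239
  after byte 4 (74): sum1=136, sum2=120
  after byte 5 (81): sum1=217, sum2=82
Checksum = sum2·256 + sum1 = 82·256 + 217 = 21209 = 0x52D9.

52D9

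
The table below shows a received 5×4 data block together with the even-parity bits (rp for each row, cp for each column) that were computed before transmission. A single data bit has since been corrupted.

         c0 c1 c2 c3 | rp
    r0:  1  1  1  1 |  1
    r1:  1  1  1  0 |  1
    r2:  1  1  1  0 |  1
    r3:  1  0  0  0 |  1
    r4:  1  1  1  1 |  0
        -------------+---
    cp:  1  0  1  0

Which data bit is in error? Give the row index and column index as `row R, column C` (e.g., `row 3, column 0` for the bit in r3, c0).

row 0, column 2

Recompute each row's even parity and compare to rp:
  r0: data parity 0, sent rp 1 → mismatch
  r1: data parity 1, sent rp 1 → ok
  r2: data parity 1, sent rp 1 → ok
  r3: data parity 1, sent rp 1 → ok
  r4: data parity 0, sent rp 0 → ok
Recompute each column's even parity and compare to cp:
  c0: data parity 1, sent cp 1 → ok
  c1: data parity 0, sent cp 0 → ok
  c2: data parity 0, sent cp 1 → mismatch
  c3: data parity 0, sent cp 0 → ok
Exactly one row (r0) and one column (c2) fail → the flipped bit is at their intersection.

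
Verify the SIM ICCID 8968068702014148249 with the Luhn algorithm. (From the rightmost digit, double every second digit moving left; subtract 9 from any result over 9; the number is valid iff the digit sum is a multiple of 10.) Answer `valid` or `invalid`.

invalid

From the right, keep odd positions and double even positions (subtract 9 from any doubled value over 9):
  doubled (positions 2,4,...): 8 7 2 2 4 5 3 7 9 → sum 47
  kept (positions 1,3,...): 9 2 4 4 0 0 8 0 6 8 → sum 41
Total = 88.
88 mod 10 = 8, so the number is invalid.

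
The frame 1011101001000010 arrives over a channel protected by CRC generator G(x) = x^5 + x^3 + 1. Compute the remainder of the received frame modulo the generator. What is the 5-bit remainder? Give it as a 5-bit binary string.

01111

Modulo-2 division of 1011101001000010 by 101001:
  pos 0: 101110 XOR 101001 = 000111
  pos 3: 111100 XOR 101001 = 010101
  pos 4: 101011 XOR 101001 = 000010
  pos 8: 100000 XOR 101001 = 001001
  pos 10: 100110 XOR 101001 = 001111
Remainder = 01111 (nonzero — an error is detected).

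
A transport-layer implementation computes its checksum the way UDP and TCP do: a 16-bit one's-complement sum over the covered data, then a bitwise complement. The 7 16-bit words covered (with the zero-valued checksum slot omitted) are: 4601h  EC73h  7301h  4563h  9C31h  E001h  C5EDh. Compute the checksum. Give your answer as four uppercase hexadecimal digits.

D304

One's-complement addition (fold any carry out of bit 15 back into bit 0):
  0x4601 + 0xEC73 = 0x13274 → wrap carry → 0x3275
  0x3275 + 0x7301 = 0x0A576
  0xA576 + 0x4563 = 0x0EAD9
  0xEAD9 + 0x9C31 = 0x1870A → wrap carry → 0x870B
  0x870B + 0xE001 = 0x1670C → wrap carry → 0x670D
  0x670D + 0xC5ED = 0x12CFA → wrap carry → 0x2CFB
One's-complement sum = 0x2CFB.
Checksum = ~0x2CFB & 0xFFFF = 0xD304.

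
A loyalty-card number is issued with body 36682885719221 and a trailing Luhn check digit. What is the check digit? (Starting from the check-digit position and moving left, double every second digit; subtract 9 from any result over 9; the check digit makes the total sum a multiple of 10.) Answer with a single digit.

Partial digits right→left: 1 2 2 9 1 7 5 8 8 2 8 6 6 3
Double every second digit counting from the check-digit position (so the 1st, 3rd, 5th, ... of the partial from the right).
  doubled (with −9 where >9): 2 4 2 1 7 7 3 → sum 26
  kept as-is: 2 9 7 8 2 6 3 → sum 37
Total = 26 + 37 = 63.
Check digit = (10 − (63 mod 10)) mod 10 = 7.

7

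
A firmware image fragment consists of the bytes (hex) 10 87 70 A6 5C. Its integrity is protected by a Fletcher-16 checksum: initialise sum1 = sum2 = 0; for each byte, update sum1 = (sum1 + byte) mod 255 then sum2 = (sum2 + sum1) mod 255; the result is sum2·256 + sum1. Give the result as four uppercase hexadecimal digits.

Running sums (mod 255):
  after byte 0 (10): sum1=16, sum2=16
  after byte 1 (87): sum1=151, sum2=167
  after byte 2 (70): sum1=8, sum2=175
  after byte 3 (A6): sum1=174, sum2=94
  after byte 4 (5C): sum1=11, sum2=105
Checksum = sum2·256 + sum1 = 105·256 + 11 = 26891 = 0x690B.

690B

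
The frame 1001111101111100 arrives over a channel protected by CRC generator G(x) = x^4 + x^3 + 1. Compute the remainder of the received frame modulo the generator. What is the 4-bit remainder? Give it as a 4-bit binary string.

Modulo-2 division of 1001111101111100 by 11001:
  pos 0: 10011 XOR 11001 = 01010
  pos 1: 10101 XOR 11001 = 01100
  pos 2: 11001 XOR 11001 = 00000
  pos 7: 10111 XOR 11001 = 01110
  pos 8: 11101 XOR 11001 = 00100
  pos 10: 10010 XOR 11001 = 01011
  pos 11: 10110 XOR 11001 = 01111
Remainder = 1111 (nonzero — an error is detected).

1111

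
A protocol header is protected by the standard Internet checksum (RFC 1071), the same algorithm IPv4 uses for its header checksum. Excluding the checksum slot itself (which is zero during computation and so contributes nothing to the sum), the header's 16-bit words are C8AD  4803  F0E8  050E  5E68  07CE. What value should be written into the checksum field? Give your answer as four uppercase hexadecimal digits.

9321

One's-complement addition (fold any carry out of bit 15 back into bit 0):
  0xC8AD + 0x4803 = 0x110B0 → wrap carry → 0x10B1
  0x10B1 + 0xF0E8 = 0x10199 → wrap carry → 0x019A
  0x019A + 0x050E = 0x006A8
  0x06A8 + 0x5E68 = 0x06510
  0x6510 + 0x07CE = 0x06CDE
One's-complement sum = 0x6CDE.
Checksum = ~0x6CDE & 0xFFFF = 0x9321.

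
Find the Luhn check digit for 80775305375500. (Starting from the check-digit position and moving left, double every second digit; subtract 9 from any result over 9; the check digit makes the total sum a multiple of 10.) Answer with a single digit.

Partial digits right→left: 0 0 5 5 7 3 5 0 3 5 7 7 0 8
Double every second digit counting from the check-digit position (so the 1st, 3rd, 5th, ... of the partial from the right).
  doubled (with −9 where >9): 0 1 5 1 6 5 0 → sum 18
  kept as-is: 0 5 3 0 5 7 8 → sum 28
Total = 18 + 28 = 46.
Check digit = (10 − (46 mod 10)) mod 10 = 4.

4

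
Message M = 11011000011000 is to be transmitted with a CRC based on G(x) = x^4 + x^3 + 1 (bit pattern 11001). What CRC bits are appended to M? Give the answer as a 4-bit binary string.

0101

Append 4 zeros: 110110000110000000. Divide by 11001 (XOR where the leading bit is 1):
  pos 0: 11011 XOR 11001 = 00010
  pos 3: 10000 XOR 11001 = 01001
  pos 4: 10010 XOR 11001 = 01011
  pos 5: 10111 XOR 11001 = 01110
  pos 6: 11101 XOR 11001 = 00100
  pos 8: 10000 XOR 11001 = 01001
  pos 9: 10010 XOR 11001 = 01011
  pos 10: 10110 XOR 11001 = 01111
  pos 11: 11110 XOR 11001 = 00111
  pos 13: 11100 XOR 11001 = 00101
Remainder (last 4 bits) = 0101. This is the CRC / FCS.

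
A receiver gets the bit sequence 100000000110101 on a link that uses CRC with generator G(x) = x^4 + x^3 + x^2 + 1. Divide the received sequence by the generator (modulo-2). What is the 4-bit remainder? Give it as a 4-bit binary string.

1110

Modulo-2 division of 100000000110101 by 11101:
  pos 0: 10000 XOR 11101 = 01101
  pos 1: 11010 XOR 11101 = 00111
  pos 3: 11100 XOR 11101 = 00001
  pos 7: 10110 XOR 11101 = 01011
  pos 8: 10111 XOR 11101 = 01010
  pos 9: 10100 XOR 11101 = 01001
  pos 10: 10011 XOR 11101 = 01110
Remainder = 1110 (nonzero — an error is detected).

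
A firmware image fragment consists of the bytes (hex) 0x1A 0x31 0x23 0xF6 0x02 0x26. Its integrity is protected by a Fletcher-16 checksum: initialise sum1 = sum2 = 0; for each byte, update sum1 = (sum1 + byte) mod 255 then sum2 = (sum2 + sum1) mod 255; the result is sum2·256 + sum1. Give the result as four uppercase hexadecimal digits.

Running sums (mod 255):
  after byte 0 (0x1A): sum1=26, sum2=26
  after byte 1 (0x31): sum1=75, sum2=101
  after byte 2 (0x23): sum1=110, sum2=211
  after byte 3 (0xF6): sum1=101, sum2=57
  after byte 4 (0x02): sum1=103, sum2=160
  after byte 5 (0x26): sum1=141, sum2=46
Checksum = sum2·256 + sum1 = 46·256 + 141 = 11917 = 0x2E8D.

2E8D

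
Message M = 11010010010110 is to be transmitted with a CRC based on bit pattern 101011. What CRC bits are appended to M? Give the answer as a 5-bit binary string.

Append 5 zeros: 1101001001011000000. Divide by 101011 (XOR where the leading bit is 1):
  pos 0: 110100 XOR 101011 = 011111
  pos 1: 111111 XOR 101011 = 010100
  pos 2: 101000 XOR 101011 = 000011
  pos 6: 110101 XOR 101011 = 011110
  pos 7: 111101 XOR 101011 = 010110
  pos 8: 101100 XOR 101011 = 000111
  pos 11: 111000 XOR 101011 = 010011
  pos 12: 100110 XOR 101011 = 001101
Remainder (last 5 bits) = 11010. This is the CRC / FCS.

11010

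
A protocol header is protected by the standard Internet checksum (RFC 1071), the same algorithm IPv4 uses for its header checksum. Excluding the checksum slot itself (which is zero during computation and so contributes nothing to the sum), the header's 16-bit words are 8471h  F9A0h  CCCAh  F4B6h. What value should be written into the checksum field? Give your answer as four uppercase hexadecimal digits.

C06B

One's-complement addition (fold any carry out of bit 15 back into bit 0):
  0x8471 + 0xF9A0 = 0x17E11 → wrap carry → 0x7E12
  0x7E12 + 0xCCCA = 0x14ADC → wrap carry → 0x4ADD
  0x4ADD + 0xF4B6 = 0x13F93 → wrap carry → 0x3F94
One's-complement sum = 0x3F94.
Checksum = ~0x3F94 & 0xFFFF = 0xC06B.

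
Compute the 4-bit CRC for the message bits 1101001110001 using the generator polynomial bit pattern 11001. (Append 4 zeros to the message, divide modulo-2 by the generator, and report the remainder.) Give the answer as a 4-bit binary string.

1101

Append 4 zeros: 11010011100010000. Divide by 11001 (XOR where the leading bit is 1):
  pos 0: 11010 XOR 11001 = 00011
  pos 3: 11011 XOR 11001 = 00010
  pos 6: 10100 XOR 11001 = 01101
  pos 7: 11010 XOR 11001 = 00011
  pos 10: 11100 XOR 11001 = 00101
  pos 12: 10100 XOR 11001 = 01101
Remainder (last 4 bits) = 1101. This is the CRC / FCS.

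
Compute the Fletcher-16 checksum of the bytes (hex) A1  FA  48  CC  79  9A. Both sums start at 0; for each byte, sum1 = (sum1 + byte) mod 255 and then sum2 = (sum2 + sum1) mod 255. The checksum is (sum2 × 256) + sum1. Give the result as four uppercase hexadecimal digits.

C5C5

Running sums (mod 255):
  after byte 0 (A1): sum1=161, sum2=161
  after byte 1 (FA): sum1=156, sum2=62
  after byte 2 (48): sum1=228, sum2=35
  after byte 3 (CC): sum1=177, sum2=212
  after byte 4 (79): sum1=43, sum2=0
  after byte 5 (9A): sum1=197, sum2=197
Checksum = sum2·256 + sum1 = 197·256 + 197 = 50629 = 0xC5C5.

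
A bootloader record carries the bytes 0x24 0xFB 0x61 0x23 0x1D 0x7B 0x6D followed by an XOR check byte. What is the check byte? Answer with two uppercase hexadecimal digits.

XOR the bytes together:
  start with 0x24
  0x24 ⊕ 0xFB = 0xDF
  0xDF ⊕ 0x61 = 0xBE
  0xBE ⊕ 0x23 = 0x9D
  0x9D ⊕ 0x1D = 0x80
  0x80 ⊕ 0x7B = 0xFB
  0xFB ⊕ 0x6D = 0x96

96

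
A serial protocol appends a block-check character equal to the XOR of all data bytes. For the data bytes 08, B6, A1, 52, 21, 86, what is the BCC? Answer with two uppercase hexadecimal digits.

EA

XOR the bytes together:
  start with 0x08
  0x08 ⊕ 0xB6 = 0xBE
  0xBE ⊕ 0xA1 = 0x1F
  0x1F ⊕ 0x52 = 0x4D
  0x4D ⊕ 0x21 = 0x6C
  0x6C ⊕ 0x86 = 0xEA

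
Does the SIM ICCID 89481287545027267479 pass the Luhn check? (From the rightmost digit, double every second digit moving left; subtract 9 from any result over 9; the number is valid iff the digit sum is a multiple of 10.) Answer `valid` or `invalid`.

From the right, keep odd positions and double even positions (subtract 9 from any doubled value over 9):
  doubled (positions 2,4,...): 5 5 4 4 1 1 7 2 8 7 → sum 44
  kept (positions 1,3,...): 9 4 6 7 0 4 7 2 8 9 → sum 56
Total = 100.
100 mod 10 = 0, so the number is valid.

valid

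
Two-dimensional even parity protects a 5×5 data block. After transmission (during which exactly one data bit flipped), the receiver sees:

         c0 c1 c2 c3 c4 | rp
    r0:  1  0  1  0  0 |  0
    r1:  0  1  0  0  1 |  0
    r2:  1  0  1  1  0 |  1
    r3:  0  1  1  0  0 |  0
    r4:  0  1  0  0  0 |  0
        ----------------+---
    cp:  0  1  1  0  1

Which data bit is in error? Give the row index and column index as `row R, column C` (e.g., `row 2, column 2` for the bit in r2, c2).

row 4, column 3

Recompute each row's even parity and compare to rp:
  r0: data parity 0, sent rp 0 → ok
  r1: data parity 0, sent rp 0 → ok
  r2: data parity 1, sent rp 1 → ok
  r3: data parity 0, sent rp 0 → ok
  r4: data parity 1, sent rp 0 → mismatch
Recompute each column's even parity and compare to cp:
  c0: data parity 0, sent cp 0 → ok
  c1: data parity 1, sent cp 1 → ok
  c2: data parity 1, sent cp 1 → ok
  c3: data parity 1, sent cp 0 → mismatch
  c4: data parity 1, sent cp 1 → ok
Exactly one row (r4) and one column (c3) fail → the flipped bit is at their intersection.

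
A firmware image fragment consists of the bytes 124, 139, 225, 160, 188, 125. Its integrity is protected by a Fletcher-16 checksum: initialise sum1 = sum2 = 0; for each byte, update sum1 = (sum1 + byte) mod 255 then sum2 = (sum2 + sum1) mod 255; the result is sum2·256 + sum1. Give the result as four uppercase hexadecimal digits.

05C4

Running sums (mod 255):
  after byte 0 (124): sum1=124, sum2=124
  after byte 1 (139): sum1=8, sum2=132
  after byte 2 (225): sum1=233, sum2=110
  after byte 3 (160): sum1=138, sum2=248
  after byte 4 (188): sum1=71, sum2=64
  after byte 5 (125): sum1=196, sum2=5
Checksum = sum2·256 + sum1 = 5·256 + 196 = 1476 = 0x05C4.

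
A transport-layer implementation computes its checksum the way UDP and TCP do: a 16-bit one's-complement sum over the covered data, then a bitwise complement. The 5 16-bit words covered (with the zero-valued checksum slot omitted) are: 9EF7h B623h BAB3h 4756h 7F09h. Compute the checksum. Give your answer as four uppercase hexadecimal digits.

29D1

One's-complement addition (fold any carry out of bit 15 back into bit 0):
  0x9EF7 + 0xB623 = 0x1551A → wrap carry → 0x551B
  0x551B + 0xBAB3 = 0x10FCE → wrap carry → 0x0FCF
  0x0FCF + 0x4756 = 0x05725
  0x5725 + 0x7F09 = 0x0D62E
One's-complement sum = 0xD62E.
Checksum = ~0xD62E & 0xFFFF = 0x29D1.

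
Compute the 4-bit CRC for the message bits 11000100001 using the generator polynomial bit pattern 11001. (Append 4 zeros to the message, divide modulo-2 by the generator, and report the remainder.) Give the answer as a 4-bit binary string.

0110

Append 4 zeros: 110001000010000. Divide by 11001 (XOR where the leading bit is 1):
  pos 0: 11000 XOR 11001 = 00001
  pos 4: 11000 XOR 11001 = 00001
  pos 8: 10100 XOR 11001 = 01101
  pos 9: 11010 XOR 11001 = 00011
Remainder (last 4 bits) = 0110. This is the CRC / FCS.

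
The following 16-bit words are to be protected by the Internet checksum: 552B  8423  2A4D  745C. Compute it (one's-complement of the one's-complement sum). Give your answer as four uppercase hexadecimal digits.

8807

One's-complement addition (fold any carry out of bit 15 back into bit 0):
  0x552B + 0x8423 = 0x0D94E
  0xD94E + 0x2A4D = 0x1039B → wrap carry → 0x039C
  0x039C + 0x745C = 0x077F8
One's-complement sum = 0x77F8.
Checksum = ~0x77F8 & 0xFFFF = 0x8807.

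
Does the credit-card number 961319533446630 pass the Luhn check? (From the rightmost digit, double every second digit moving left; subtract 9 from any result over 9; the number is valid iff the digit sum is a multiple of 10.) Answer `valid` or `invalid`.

From the right, keep odd positions and double even positions (subtract 9 from any doubled value over 9):
  doubled (positions 2,4,...): 6 3 8 6 9 6 3 → sum 41
  kept (positions 1,3,...): 0 6 4 3 5 1 1 9 → sum 29
Total = 70.
70 mod 10 = 0, so the number is valid.

valid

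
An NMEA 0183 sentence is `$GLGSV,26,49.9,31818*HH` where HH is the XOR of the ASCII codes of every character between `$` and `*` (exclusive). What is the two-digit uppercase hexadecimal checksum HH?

XOR the ASCII codes of the payload characters:
  'G' = 0x47 → acc = 0x47
  'L' = 0x4C → acc = 0x0B
  'G' = 0x47 → acc = 0x4C
  'S' = 0x53 → acc = 0x1F
  'V' = 0x56 → acc = 0x49
  ',' = 0x2C → acc = 0x65
  '2' = 0x32 → acc = 0x57
  '6' = 0x36 → acc = 0x61
  ',' = 0x2C → acc = 0x4D
  '4' = 0x34 → acc = 0x79
  '9' = 0x39 → acc = 0x40
  '.' = 0x2E → acc = 0x6E
  '9' = 0x39 → acc = 0x57
  ',' = 0x2C → acc = 0x7B
  '3' = 0x33 → acc = 0x48
  '1' = 0x31 → acc = 0x79
  '8' = 0x38 → acc = 0x41
  '1' = 0x31 → acc = 0x70
  '8' = 0x38 → acc = 0x48
Checksum = 0x48.

48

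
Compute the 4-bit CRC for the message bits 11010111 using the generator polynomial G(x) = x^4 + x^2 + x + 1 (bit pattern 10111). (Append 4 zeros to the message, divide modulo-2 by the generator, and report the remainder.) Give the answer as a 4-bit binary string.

1111

Append 4 zeros: 110101110000. Divide by 10111 (XOR where the leading bit is 1):
  pos 0: 11010 XOR 10111 = 01101
  pos 1: 11011 XOR 10111 = 01100
  pos 2: 11001 XOR 10111 = 01110
  pos 3: 11101 XOR 10111 = 01010
  pos 4: 10100 XOR 10111 = 00011
  pos 7: 11000 XOR 10111 = 01111
Remainder (last 4 bits) = 1111. This is the CRC / FCS.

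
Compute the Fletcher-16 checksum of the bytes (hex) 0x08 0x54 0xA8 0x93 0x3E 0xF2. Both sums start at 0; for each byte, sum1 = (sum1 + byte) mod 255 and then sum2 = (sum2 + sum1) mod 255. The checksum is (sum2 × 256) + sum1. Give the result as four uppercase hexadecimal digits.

A2C9

Running sums (mod 255):
  after byte 0 (0x08): sum1=8, sum2=8
  after byte 1 (0x54): sum1=92, sum2=100
  after byte 2 (0xA8): sum1=5, sum2=105
  after byte 3 (0x93): sum1=152, sum2=2
  after byte 4 (0x3E): sum1=214, sum2=216
  after byte 5 (0xF2): sum1=201, sum2=162
Checksum = sum2·256 + sum1 = 162·256 + 201 = 41673 = 0xA2C9.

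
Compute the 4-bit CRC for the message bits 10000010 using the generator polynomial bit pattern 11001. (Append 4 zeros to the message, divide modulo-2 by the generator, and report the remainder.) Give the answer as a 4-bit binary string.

0110

Append 4 zeros: 100000100000. Divide by 11001 (XOR where the leading bit is 1):
  pos 0: 10000 XOR 11001 = 01001
  pos 1: 10010 XOR 11001 = 01011
  pos 2: 10111 XOR 11001 = 01110
  pos 3: 11100 XOR 11001 = 00101
  pos 5: 10100 XOR 11001 = 01101
  pos 6: 11010 XOR 11001 = 00011
Remainder (last 4 bits) = 0110. This is the CRC / FCS.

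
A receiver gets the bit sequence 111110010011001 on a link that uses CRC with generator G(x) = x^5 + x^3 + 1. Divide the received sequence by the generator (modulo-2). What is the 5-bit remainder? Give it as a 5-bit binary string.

00000

Modulo-2 division of 111110010011001 by 101001:
  pos 0: 111110 XOR 101001 = 010111
  pos 1: 101110 XOR 101001 = 000111
  pos 4: 111100 XOR 101001 = 010101
  pos 5: 101011 XOR 101001 = 000010
  pos 9: 101001 XOR 101001 = 000000
Remainder = 00000 (zero — the frame passes the CRC check).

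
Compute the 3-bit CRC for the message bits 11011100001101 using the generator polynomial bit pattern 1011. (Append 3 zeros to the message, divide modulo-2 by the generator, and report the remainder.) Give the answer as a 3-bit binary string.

011

Append 3 zeros: 11011100001101000. Divide by 1011 (XOR where the leading bit is 1):
  pos 0: 1101 XOR 1011 = 0110
  pos 1: 1101 XOR 1011 = 0110
  pos 2: 1101 XOR 1011 = 0110
  pos 3: 1100 XOR 1011 = 0111
  pos 4: 1110 XOR 1011 = 0101
  pos 5: 1010 XOR 1011 = 0001
  pos 8: 1011 XOR 1011 = 0000
  pos 13: 1000 XOR 1011 = 0011
Remainder (last 3 bits) = 011. This is the CRC / FCS.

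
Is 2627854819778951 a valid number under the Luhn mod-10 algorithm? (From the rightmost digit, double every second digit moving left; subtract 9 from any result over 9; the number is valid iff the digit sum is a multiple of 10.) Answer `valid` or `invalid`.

From the right, keep odd positions and double even positions (subtract 9 from any doubled value over 9):
  doubled (positions 2,4,...): 1 7 5 2 8 7 4 4 → sum 38
  kept (positions 1,3,...): 1 9 7 9 8 5 7 6 → sum 52
Total = 90.
90 mod 10 = 0, so the number is valid.

valid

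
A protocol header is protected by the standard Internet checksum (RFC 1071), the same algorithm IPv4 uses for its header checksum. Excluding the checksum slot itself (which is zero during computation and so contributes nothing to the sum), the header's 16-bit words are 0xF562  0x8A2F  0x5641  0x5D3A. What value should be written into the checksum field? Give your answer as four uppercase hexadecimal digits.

One's-complement addition (fold any carry out of bit 15 back into bit 0):
  0xF562 + 0x8A2F = 0x17F91 → wrap carry → 0x7F92
  0x7F92 + 0x5641 = 0x0D5D3
  0xD5D3 + 0x5D3A = 0x1330D → wrap carry → 0x330E
One's-complement sum = 0x330E.
Checksum = ~0x330E & 0xFFFF = 0xCCF1.

CCF1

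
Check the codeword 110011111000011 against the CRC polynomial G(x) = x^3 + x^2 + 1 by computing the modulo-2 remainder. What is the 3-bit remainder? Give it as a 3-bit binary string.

Modulo-2 division of 110011111000011 by 1101:
  pos 0: 1100 XOR 1101 = 0001
  pos 3: 1111 XOR 1101 = 0010
  pos 5: 1011 XOR 1101 = 0110
  pos 6: 1100 XOR 1101 = 0001
  pos 9: 1000 XOR 1101 = 0101
  pos 10: 1011 XOR 1101 = 0110
  pos 11: 1101 XOR 1101 = 0000
Remainder = 000 (zero — the frame passes the CRC check).

000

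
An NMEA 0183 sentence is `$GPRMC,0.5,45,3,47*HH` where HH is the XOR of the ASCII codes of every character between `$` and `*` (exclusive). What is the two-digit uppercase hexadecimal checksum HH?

51

XOR the ASCII codes of the payload characters:
  'G' = 0x47 → acc = 0x47
  'P' = 0x50 → acc = 0x17
  'R' = 0x52 → acc = 0x45
  'M' = 0x4D → acc = 0x08
  'C' = 0x43 → acc = 0x4B
  ',' = 0x2C → acc = 0x67
  '0' = 0x30 → acc = 0x57
  '.' = 0x2E → acc = 0x79
  '5' = 0x35 → acc = 0x4C
  ',' = 0x2C → acc = 0x60
  '4' = 0x34 → acc = 0x54
  '5' = 0x35 → acc = 0x61
  ',' = 0x2C → acc = 0x4D
  '3' = 0x33 → acc = 0x7E
  ',' = 0x2C → acc = 0x52
  '4' = 0x34 → acc = 0x66
  '7' = 0x37 → acc = 0x51
Checksum = 0x51.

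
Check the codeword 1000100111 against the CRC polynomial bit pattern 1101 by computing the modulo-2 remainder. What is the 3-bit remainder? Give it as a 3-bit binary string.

000

Modulo-2 division of 1000100111 by 1101:
  pos 0: 1000 XOR 1101 = 0101
  pos 1: 1011 XOR 1101 = 0110
  pos 2: 1100 XOR 1101 = 0001
  pos 5: 1011 XOR 1101 = 0110
  pos 6: 1101 XOR 1101 = 0000
Remainder = 000 (zero — the frame passes the CRC check).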